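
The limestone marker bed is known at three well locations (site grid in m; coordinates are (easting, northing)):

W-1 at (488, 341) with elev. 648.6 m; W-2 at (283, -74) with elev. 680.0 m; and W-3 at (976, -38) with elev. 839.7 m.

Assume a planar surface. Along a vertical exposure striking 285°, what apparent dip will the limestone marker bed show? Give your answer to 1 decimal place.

Two edge vectors: W-1→W-2 = (-205, -415, 31.4), W-1→W-3 = (488, -379, 191.1).
Normal n = (W-1→W-2) × (W-1→W-3) = (-67405.9, 54498.7, 280215).
So ∂z/∂E = −n_x/n_z = 0.24055 and ∂z/∂N = −n_y/n_z = −0.19449.
Unit vector along 285° is (sin 285°, cos 285°) = (-0.9659, 0.2588).
Slope in that direction = a·(-0.9659) + b·(0.2588) = −0.28269.
Apparent dip = arctan|0.28269| = 15.8° (true dip is 17.2°, so apparent ≤ true as expected).

15.8°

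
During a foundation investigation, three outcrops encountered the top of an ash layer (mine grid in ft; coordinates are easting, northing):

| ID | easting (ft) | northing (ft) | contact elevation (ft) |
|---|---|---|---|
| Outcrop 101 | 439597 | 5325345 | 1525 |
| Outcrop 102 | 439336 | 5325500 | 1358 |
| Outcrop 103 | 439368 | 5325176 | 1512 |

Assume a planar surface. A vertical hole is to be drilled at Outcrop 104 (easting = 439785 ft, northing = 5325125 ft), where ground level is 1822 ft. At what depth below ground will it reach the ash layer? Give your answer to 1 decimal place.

129.3 ft

Two edge vectors: Outcrop 101→Outcrop 102 = (-261, 155, -167), Outcrop 101→Outcrop 103 = (-229, -169, -13).
Normal n = (Outcrop 101→Outcrop 102) × (Outcrop 101→Outcrop 103) = (-30238, 34850, 79604).
So ∂z/∂easting = −n_x/n_z = 0.379855284 and ∂z/∂northing = −n_y/n_z = −0.437792071.
Intercept c from Outcrop 101: 1525 − 166983.24 + 2331393.82 = 2165935.57.
At (439785, 5325125): z_contact = 167054.66 − 2331297.50 + 2165935.57 = 1692.73 ft.
Depth below ground = 1822 − 1692.73 = 129.3 ft.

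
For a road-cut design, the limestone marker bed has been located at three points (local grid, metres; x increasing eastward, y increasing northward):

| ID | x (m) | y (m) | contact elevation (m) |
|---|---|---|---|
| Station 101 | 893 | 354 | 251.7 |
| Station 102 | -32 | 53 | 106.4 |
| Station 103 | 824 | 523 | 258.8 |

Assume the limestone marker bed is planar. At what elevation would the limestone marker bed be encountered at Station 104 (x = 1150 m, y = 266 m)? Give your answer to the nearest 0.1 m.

276.0 m

Two edge vectors: Station 101→Station 102 = (-925, -301, -145.3), Station 101→Station 103 = (-69, 169, 7.1).
Normal n = (Station 101→Station 102) × (Station 101→Station 103) = (22418.6, 16593.2, -177094).
So ∂z/∂x = −n_x/n_z = 0.126592 and ∂z/∂y = −n_y/n_z = 0.093697.
Intercept c from Station 101: 251.7 − 113.05 − 33.17 = 105.48.
At (1150, 266): z = 145.6 + 24.9 + 105.48 = 276.0 m.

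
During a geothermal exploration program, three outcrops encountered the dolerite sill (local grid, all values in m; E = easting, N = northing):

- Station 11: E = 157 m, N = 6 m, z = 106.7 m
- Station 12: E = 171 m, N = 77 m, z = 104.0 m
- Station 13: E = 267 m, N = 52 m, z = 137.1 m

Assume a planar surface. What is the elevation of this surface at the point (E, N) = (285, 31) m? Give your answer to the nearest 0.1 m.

Let the plane be z = a·E + b·N + c.
Station 12−Station 11: 14a + 71b = −2.7;  Station 13−Station 11: 110a + 46b = 30.4.
Solving gives a = 0.31853, b = −0.10084.
Then c = 106.7 − a·157 − b·6 = 57.30.
At (285, 31): z = 90.8 − 3.1 + 57.30 = 145.0 m.

145.0 m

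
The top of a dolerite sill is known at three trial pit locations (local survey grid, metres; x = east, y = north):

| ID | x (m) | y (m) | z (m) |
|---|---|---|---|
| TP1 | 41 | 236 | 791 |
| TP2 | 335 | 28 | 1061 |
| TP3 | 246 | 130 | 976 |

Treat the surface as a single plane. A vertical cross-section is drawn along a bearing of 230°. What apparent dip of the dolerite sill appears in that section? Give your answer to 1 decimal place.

31.1°

Let the plane be z = a·x + b·y + c.
TP2−TP1: 294a − 208b = 270;  TP3−TP1: 205a − 106b = 185.
Solving gives a = 0.85918, b = −0.08365.
Unit vector along 230° is (sin 230°, cos 230°) = (-0.7660, -0.6428).
Slope in that direction = a·(-0.7660) + b·(-0.6428) = −0.60440.
Apparent dip = arctan|0.60440| = 31.1° (true dip is 40.8°, so apparent ≤ true as expected).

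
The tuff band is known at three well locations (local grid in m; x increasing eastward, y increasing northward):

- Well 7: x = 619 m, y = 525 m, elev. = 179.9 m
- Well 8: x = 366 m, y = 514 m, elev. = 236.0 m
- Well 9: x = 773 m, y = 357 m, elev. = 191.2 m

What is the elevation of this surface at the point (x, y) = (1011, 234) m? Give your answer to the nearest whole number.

Let the plane be z = a·x + b·y + c.
Well 8−Well 7: −253a − 11b = 56.1;  Well 9−Well 7: 154a − 168b = 11.3.
Solving gives a = −0.21043, b = −0.26015.
Then c = 179.9 − a·619 − b·525 = 446.74.
At (1011, 234): z = −212.7 − 60.9 + 446.74 = 173.1 m.

173 m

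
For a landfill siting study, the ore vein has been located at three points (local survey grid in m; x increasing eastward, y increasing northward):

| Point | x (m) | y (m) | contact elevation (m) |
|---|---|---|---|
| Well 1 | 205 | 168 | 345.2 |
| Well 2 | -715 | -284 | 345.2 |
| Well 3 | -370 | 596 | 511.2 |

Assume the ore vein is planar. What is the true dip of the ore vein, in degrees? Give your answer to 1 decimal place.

14.6°

Two edge vectors: Well 1→Well 2 = (-920, -452, 0), Well 1→Well 3 = (-575, 428, 166).
Normal n = (Well 1→Well 2) × (Well 1→Well 3) = (-75032, 152720, -653660).
So ∂z/∂x = −n_x/n_z = −0.11479 and ∂z/∂y = −n_y/n_z = 0.23364.
Gradient magnitude |∇z| = √(a² + b²) = √(0.01318 + 0.05459) = 0.26031.
True dip = arctan(0.26031) = 14.6°, dipping toward SSE (azimuth ≈ 154°).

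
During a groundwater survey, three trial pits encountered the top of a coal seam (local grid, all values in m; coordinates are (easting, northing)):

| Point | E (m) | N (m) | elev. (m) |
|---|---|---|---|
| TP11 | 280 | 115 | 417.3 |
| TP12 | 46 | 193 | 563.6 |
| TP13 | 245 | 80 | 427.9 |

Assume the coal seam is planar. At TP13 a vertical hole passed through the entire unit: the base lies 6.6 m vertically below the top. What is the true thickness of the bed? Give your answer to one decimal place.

Two edge vectors: TP11→TP12 = (-234, 78, 146.3), TP11→TP13 = (-35, -35, 10.6).
Normal n = (TP11→TP12) × (TP11→TP13) = (5947.3, -2640.1, 10920).
So ∂z/∂E = −n_x/n_z = −0.54462 and ∂z/∂N = −n_y/n_z = 0.24177.
|∇z| = √(a²+b²) = 0.59588, so dip δ = arctan(0.59588) = 30.79°.
True thickness = vertical thickness × cos δ = 6.6 × cos 30.79° = 5.7 m.

5.7 m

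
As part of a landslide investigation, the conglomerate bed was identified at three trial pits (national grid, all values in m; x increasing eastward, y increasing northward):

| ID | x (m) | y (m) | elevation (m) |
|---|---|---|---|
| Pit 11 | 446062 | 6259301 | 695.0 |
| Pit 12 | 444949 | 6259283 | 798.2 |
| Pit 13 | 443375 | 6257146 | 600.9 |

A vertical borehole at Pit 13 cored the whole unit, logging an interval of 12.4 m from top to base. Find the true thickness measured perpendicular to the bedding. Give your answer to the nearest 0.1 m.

Let the plane be z = a·x + b·y + c.
Pit 12−Pit 11: −1113a − 18b = 103.2;  Pit 13−Pit 11: −2687a − 2155b = −94.1.
Solving gives a = −0.09535, b = 0.16256.
|∇z| = √(a²+b²) = 0.18846, so dip δ = arctan(0.18846) = 10.67°.
True thickness = vertical thickness × cos δ = 12.4 × cos 10.67° = 12.2 m.

12.2 m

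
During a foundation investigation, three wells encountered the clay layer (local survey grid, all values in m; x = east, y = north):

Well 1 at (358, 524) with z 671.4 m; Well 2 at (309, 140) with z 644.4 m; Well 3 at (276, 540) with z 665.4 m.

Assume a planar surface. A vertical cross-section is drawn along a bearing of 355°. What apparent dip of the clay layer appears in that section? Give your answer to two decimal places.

Two edge vectors: Well 1→Well 2 = (-49, -384, -27), Well 1→Well 3 = (-82, 16, -6).
Normal n = (Well 1→Well 2) × (Well 1→Well 3) = (2736, 1920, -32272).
So ∂z/∂x = −n_x/n_z = 0.08478 and ∂z/∂y = −n_y/n_z = 0.05949.
Unit vector along 355° is (sin 355°, cos 355°) = (-0.0872, 0.9962).
Slope in that direction = a·(-0.0872) + b·(0.9962) = 0.05188.
Apparent dip = arctan|0.05188| = 2.97° (true dip is 5.9°, so apparent ≤ true as expected).

2.97°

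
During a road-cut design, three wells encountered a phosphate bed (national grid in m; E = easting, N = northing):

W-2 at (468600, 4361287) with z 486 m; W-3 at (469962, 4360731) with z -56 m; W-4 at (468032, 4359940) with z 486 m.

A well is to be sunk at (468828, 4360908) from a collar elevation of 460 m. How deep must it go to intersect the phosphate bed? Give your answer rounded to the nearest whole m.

Let the plane be z = a·E + b·N + c.
W-3−W-2: 1362a − 556b = −542;  W-4−W-2: −568a − 1347b = 0.
Solving gives a = −0.33950267, b = 0.14316074.
Then c = 486 − a·468600 − b·4361287 = −464788.12.
At (468828, 4360908): z_contact = −159168.4 + 624310.8 − 464788.12 = 354.3 m.
Depth below ground = 460 − 354.3 = 106 m.

106 m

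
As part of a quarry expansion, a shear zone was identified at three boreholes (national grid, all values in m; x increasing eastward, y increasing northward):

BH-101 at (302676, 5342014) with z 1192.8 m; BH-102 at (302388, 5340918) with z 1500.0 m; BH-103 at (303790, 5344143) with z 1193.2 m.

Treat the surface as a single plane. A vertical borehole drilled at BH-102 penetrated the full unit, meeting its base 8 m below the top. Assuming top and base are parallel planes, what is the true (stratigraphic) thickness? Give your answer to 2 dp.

Two edge vectors: BH-101→BH-102 = (-288, -1096, 307.2), BH-101→BH-103 = (1114, 2129, 0.4).
Normal n = (BH-101→BH-102) × (BH-101→BH-103) = (-654467.2, 342336, 607792).
So ∂z/∂x = −n_x/n_z = 1.07679 and ∂z/∂y = −n_y/n_z = −0.56325.
|∇z| = √(a²+b²) = 1.21521, so dip δ = arctan(1.21521) = 50.55°.
True thickness = vertical thickness × cos δ = 8 × cos 50.55° = 5.08 m.

5.08 m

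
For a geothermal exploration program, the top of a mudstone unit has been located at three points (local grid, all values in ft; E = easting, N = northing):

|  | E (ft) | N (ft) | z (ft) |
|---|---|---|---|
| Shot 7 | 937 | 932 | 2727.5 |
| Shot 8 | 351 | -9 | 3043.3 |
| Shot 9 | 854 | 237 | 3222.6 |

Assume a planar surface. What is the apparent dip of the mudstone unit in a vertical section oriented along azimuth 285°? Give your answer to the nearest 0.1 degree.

42.9°

Two edge vectors: Shot 7→Shot 8 = (-586, -941, 315.8), Shot 7→Shot 9 = (-83, -695, 495.1).
Normal n = (Shot 7→Shot 8) × (Shot 7→Shot 9) = (-246408.1, 263917.2, 329167).
So ∂z/∂E = −n_x/n_z = 0.74858 and ∂z/∂N = −n_y/n_z = −0.80177.
Unit vector along 285° is (sin 285°, cos 285°) = (-0.9659, 0.2588).
Slope in that direction = a·(-0.9659) + b·(0.2588) = −0.93059.
Apparent dip = arctan|0.93059| = 42.9° (true dip is 47.6°, so apparent ≤ true as expected).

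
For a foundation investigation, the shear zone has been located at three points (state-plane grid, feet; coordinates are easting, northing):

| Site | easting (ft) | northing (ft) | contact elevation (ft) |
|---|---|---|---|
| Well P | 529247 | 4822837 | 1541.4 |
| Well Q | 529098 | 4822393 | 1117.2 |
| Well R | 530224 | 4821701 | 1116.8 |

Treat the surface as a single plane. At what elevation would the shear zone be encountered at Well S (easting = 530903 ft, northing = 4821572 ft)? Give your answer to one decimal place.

1344.9 ft

Two edge vectors: Well P→Well Q = (-149, -444, -424.2), Well P→Well R = (977, -1136, -424.6).
Normal n = (Well P→Well Q) × (Well P→Well R) = (-293368.8, -477708.8, 603052).
So ∂z/∂easting = −n_x/n_z = 0.486473472 and ∂z/∂northing = −n_y/n_z = 0.792151921.
Intercept c from Well P: 1541.4 − 257464.63 − 3820419.59 = −4076342.82.
At (530903, 4821572): z = 258270.2 + 3819417.5 − 4076342.82 = 1344.9 ft.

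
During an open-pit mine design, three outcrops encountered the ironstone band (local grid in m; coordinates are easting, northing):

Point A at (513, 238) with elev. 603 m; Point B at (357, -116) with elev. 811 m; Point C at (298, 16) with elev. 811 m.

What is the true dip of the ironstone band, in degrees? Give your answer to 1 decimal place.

Let the plane be z = a·easting + b·northing + c.
Point B−Point A: −156a − 354b = 208;  Point C−Point A: −215a − 222b = 208.
Solving gives a = −0.66194, b = −0.29587.
Gradient magnitude |∇z| = √(a² + b²) = √(0.43817 + 0.08754) = 0.72505.
True dip = arctan(0.72505) = 35.9°, dipping toward ENE (azimuth ≈ 066°).

35.9°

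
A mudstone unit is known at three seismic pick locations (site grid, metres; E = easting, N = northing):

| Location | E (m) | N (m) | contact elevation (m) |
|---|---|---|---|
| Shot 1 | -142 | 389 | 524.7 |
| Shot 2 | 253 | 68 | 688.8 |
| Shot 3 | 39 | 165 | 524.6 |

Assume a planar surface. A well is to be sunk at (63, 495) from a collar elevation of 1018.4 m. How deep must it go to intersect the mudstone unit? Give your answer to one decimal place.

141.7 m

Two edge vectors: Shot 1→Shot 2 = (395, -321, 164.1), Shot 1→Shot 3 = (181, -224, -0.1).
Normal n = (Shot 1→Shot 2) × (Shot 1→Shot 3) = (36790.5, 29741.6, -30379).
So ∂z/∂E = −n_x/n_z = 1.21105 and ∂z/∂N = −n_y/n_z = 0.97902.
Intercept c from Shot 1: 524.7 + 171.97 − 380.84 = 315.83.
At (63, 495): z_contact = 76.30 + 484.61 + 315.83 = 876.74 m.
Depth below ground = 1018.4 − 876.74 = 141.7 m.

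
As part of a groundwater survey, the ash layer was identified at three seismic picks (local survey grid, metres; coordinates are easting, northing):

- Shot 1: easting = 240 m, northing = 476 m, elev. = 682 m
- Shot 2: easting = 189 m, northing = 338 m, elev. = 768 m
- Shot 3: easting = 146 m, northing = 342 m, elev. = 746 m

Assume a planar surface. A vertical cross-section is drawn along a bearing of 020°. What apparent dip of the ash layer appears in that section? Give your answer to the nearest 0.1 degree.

30.5°

Let the plane be z = a·easting + b·northing + c.
Shot 2−Shot 1: −51a − 138b = 86;  Shot 3−Shot 1: −94a − 134b = 64.
Solving gives a = 0.43858, b = −0.78527.
Unit vector along 020° is (sin 20°, cos 20°) = (0.3420, 0.9397).
Slope in that direction = a·(0.3420) + b·(0.9397) = −0.58791.
Apparent dip = arctan|0.58791| = 30.5° (true dip is 42.0°, so apparent ≤ true as expected).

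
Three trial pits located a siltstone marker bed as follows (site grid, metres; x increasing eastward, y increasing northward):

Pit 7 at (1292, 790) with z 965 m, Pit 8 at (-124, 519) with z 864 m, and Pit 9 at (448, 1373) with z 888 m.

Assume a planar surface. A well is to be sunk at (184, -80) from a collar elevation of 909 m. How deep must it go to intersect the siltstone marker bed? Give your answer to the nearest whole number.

8 m

Two edge vectors: Pit 7→Pit 8 = (-1416, -271, -101), Pit 7→Pit 9 = (-844, 583, -77).
Normal n = (Pit 7→Pit 8) × (Pit 7→Pit 9) = (79750, -23788, -1054252).
So ∂z/∂x = −n_x/n_z = 0.07565 and ∂z/∂y = −n_y/n_z = −0.02256.
Intercept c from Pit 7: 965 − 97.73 + 17.83 = 885.09.
At (184, -80): z_contact = 13.9 + 1.8 + 885.09 = 900.8 m.
Depth below ground = 909 − 900.8 = 8 m.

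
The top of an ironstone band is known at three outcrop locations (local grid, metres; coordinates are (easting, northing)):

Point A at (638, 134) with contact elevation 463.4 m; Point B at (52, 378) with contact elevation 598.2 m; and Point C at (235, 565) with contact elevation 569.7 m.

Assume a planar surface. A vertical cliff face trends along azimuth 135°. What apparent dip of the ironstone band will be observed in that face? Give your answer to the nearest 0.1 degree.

Let the plane be z = a·E + b·N + c.
Point B−Point A: −586a + 244b = 134.8;  Point C−Point A: −403a + 431b = 106.3.
Solving gives a = −0.20852, b = 0.05166.
Unit vector along 135° is (sin 135°, cos 135°) = (0.7071, -0.7071).
Slope in that direction = a·(0.7071) + b·(-0.7071) = −0.18398.
Apparent dip = arctan|0.18398| = 10.4° (true dip is 12.1°, so apparent ≤ true as expected).

10.4°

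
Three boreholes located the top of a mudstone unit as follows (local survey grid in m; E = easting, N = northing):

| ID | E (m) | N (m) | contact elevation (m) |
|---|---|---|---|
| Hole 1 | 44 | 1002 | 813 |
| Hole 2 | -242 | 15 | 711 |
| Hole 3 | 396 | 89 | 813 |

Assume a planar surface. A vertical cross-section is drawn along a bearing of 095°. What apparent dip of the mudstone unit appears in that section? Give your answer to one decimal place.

Two edge vectors: Hole 1→Hole 2 = (-286, -987, -102), Hole 1→Hole 3 = (352, -913, 0).
Normal n = (Hole 1→Hole 2) × (Hole 1→Hole 3) = (-93126, -35904, 608542).
So ∂z/∂E = −n_x/n_z = 0.15303 and ∂z/∂N = −n_y/n_z = 0.05900.
Unit vector along 095° is (sin 95°, cos 95°) = (0.9962, -0.0872).
Slope in that direction = a·(0.9962) + b·(-0.0872) = 0.14731.
Apparent dip = arctan|0.14731| = 8.4° (true dip is 9.3°, so apparent ≤ true as expected).

8.4°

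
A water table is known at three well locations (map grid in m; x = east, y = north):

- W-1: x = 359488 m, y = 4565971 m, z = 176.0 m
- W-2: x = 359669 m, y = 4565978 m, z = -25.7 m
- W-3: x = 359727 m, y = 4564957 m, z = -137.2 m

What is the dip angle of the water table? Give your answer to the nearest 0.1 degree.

Let the plane be z = a·x + b·y + c.
W-2−W-1: 181a + 7b = −201.7;  W-3−W-1: 239a − 1014b = −313.2.
Solving gives a = −1.11614, b = 0.04580.
Gradient magnitude |∇z| = √(a² + b²) = √(1.24576 + 0.00210) = 1.11708.
True dip = arctan(1.11708) = 48.2°, dipping toward E (azimuth ≈ 092°).

48.2°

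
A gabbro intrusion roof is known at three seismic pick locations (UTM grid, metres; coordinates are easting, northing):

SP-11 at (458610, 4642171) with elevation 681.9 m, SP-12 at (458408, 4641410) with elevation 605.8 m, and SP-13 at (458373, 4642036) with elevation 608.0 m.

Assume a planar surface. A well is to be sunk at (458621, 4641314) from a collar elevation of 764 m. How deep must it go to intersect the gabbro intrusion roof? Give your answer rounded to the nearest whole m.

Two edge vectors: SP-11→SP-12 = (-202, -761, -76.1), SP-11→SP-13 = (-237, -135, -73.9).
Normal n = (SP-11→SP-12) × (SP-11→SP-13) = (45964.4, 3107.9, -153087).
So ∂z/∂easting = −n_x/n_z = 0.30025018 and ∂z/∂northing = −n_y/n_z = 0.02030153.
Intercept c from SP-11: 681.9 − 137697.74 − 94243.16 = −231259.00.
At (458621, 4641314): z_contact = 137701.0 + 94225.8 − 231259.00 = 667.8 m.
Depth below ground = 764 − 667.8 = 96 m.

96 m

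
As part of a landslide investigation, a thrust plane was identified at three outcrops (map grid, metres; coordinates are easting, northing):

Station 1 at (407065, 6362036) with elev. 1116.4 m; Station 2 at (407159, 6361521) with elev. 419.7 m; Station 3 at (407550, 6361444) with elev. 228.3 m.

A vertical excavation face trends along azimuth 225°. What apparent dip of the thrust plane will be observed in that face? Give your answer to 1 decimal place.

37.3°

Let the plane be z = a·easting + b·northing + c.
Station 2−Station 1: 94a − 515b = −696.7;  Station 3−Station 1: 485a − 592b = −888.1.
Solving gives a = −0.23142, b = 1.31058.
Unit vector along 225° is (sin 225°, cos 225°) = (-0.7071, -0.7071).
Slope in that direction = a·(-0.7071) + b·(-0.7071) = −0.76308.
Apparent dip = arctan|0.76308| = 37.3° (true dip is 53.1°, so apparent ≤ true as expected).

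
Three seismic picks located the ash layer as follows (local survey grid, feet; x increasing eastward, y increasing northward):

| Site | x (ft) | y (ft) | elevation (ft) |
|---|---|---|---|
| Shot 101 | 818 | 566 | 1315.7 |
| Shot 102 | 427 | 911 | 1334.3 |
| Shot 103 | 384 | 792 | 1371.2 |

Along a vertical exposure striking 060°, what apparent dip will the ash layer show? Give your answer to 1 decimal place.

17.8°

Two edge vectors: Shot 101→Shot 102 = (-391, 345, 18.6), Shot 101→Shot 103 = (-434, 226, 55.5).
Normal n = (Shot 101→Shot 102) × (Shot 101→Shot 103) = (14943.9, 13628.1, 61364).
So ∂z/∂x = −n_x/n_z = −0.24353 and ∂z/∂y = −n_y/n_z = −0.22209.
Unit vector along 060° is (sin 60°, cos 60°) = (0.8660, 0.5000).
Slope in that direction = a·(0.8660) + b·(0.5000) = −0.32195.
Apparent dip = arctan|0.32195| = 17.8° (true dip is 18.2°, so apparent ≤ true as expected).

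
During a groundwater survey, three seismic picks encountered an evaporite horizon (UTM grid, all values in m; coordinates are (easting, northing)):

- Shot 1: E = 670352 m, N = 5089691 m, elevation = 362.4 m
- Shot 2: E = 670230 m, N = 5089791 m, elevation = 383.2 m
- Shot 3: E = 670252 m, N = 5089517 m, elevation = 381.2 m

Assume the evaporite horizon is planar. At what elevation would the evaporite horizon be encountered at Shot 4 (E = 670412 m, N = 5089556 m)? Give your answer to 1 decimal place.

Two edge vectors: Shot 1→Shot 2 = (-122, 100, 20.8), Shot 1→Shot 3 = (-100, -174, 18.8).
Normal n = (Shot 1→Shot 2) × (Shot 1→Shot 3) = (5499.2, 213.6, 31228).
So ∂z/∂E = −n_x/n_z = −0.176098373 and ∂z/∂N = −n_y/n_z = −0.006840015.
Intercept c from Shot 1: 362.4 + 118047.90 + 34813.56 = 153223.86.
At (670412, 5089556): z = −118058.5 − 34812.6 + 153223.86 = 352.8 m.

352.8 m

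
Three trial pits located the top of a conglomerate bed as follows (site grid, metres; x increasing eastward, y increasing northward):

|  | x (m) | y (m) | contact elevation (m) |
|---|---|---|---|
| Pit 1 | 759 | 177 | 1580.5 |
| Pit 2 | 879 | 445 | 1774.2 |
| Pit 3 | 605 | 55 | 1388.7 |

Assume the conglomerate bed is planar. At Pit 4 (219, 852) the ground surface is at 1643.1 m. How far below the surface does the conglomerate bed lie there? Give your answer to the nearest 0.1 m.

Let the plane be z = a·x + b·y + c.
Pit 2−Pit 1: 120a + 268b = 193.7;  Pit 3−Pit 1: −154a − 122b = −191.8.
Solving gives a = 1.04277, b = 0.25585.
Then c = 1580.5 − a·759 − b·177 = 743.75.
At (219, 852): z_contact = 228.37 + 217.98 + 743.75 = 1190.10 m.
Depth below ground = 1643.1 − 1190.10 = 453.0 m.

453.0 m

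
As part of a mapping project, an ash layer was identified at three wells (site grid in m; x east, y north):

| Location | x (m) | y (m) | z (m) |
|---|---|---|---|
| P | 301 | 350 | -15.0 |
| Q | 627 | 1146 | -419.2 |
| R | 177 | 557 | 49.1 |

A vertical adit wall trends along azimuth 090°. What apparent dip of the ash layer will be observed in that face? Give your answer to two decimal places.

Two edge vectors: P→Q = (326, 796, -404.2), P→R = (-124, 207, 64.1).
Normal n = (P→Q) × (P→R) = (134693, 29224.2, 166186).
So ∂z/∂x = −n_x/n_z = −0.81050 and ∂z/∂y = −n_y/n_z = −0.17585.
Unit vector along 090° is (sin 90°, cos 90°) = (1.0000, 0.0000).
Slope in that direction = a·(1.0000) + b·(0.0000) = −0.81050.
Apparent dip = arctan|0.81050| = 39.02° (true dip is 39.7°, so apparent ≤ true as expected).

39.02°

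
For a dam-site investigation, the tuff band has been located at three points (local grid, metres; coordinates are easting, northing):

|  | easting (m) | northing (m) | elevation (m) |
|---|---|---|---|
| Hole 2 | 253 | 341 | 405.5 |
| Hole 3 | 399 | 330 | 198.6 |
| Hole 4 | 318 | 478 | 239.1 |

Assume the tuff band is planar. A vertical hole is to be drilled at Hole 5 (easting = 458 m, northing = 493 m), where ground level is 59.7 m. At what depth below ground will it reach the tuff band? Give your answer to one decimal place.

Two edge vectors: Hole 2→Hole 3 = (146, -11, -206.9), Hole 2→Hole 4 = (65, 137, -166.4).
Normal n = (Hole 2→Hole 3) × (Hole 2→Hole 4) = (30175.7, 10845.9, 20717).
So ∂z/∂easting = −n_x/n_z = −1.45657 and ∂z/∂northing = −n_y/n_z = −0.52353.
Intercept c from Hole 2: 405.5 + 368.51 + 178.52 = 952.53.
At (458, 493): z_contact = −667.11 − 258.10 + 952.53 = 27.33 m.
Depth below ground = 59.7 − 27.33 = 32.4 m.

32.4 m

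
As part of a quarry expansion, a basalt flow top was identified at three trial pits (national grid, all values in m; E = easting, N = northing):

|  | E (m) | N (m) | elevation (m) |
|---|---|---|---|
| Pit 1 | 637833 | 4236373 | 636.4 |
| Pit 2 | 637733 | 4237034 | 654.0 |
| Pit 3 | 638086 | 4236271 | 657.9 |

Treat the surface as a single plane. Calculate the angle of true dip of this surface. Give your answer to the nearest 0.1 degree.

6.3°

Let the plane be z = a·E + b·N + c.
Pit 2−Pit 1: −100a + 661b = 17.6;  Pit 3−Pit 1: 253a − 102b = 21.5.
Solving gives a = 0.10193, b = 0.04205.
Gradient magnitude |∇z| = √(a² + b²) = √(0.01039 + 0.00177) = 0.11026.
True dip = arctan(0.11026) = 6.3°, dipping toward WSW (azimuth ≈ 248°).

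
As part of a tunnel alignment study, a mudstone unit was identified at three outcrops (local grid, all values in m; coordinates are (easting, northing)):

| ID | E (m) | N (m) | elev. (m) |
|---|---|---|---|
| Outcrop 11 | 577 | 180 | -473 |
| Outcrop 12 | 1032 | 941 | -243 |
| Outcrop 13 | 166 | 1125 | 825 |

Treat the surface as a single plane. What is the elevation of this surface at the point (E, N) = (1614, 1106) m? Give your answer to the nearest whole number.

-694 m

Two edge vectors: Outcrop 11→Outcrop 12 = (455, 761, 230), Outcrop 11→Outcrop 13 = (-411, 945, 1298).
Normal n = (Outcrop 11→Outcrop 12) × (Outcrop 11→Outcrop 13) = (770428, -685120, 742746).
So ∂z/∂E = −n_x/n_z = −1.03727 and ∂z/∂N = −n_y/n_z = 0.92241.
Intercept c from Outcrop 11: -473 + 598.50 − 166.03 = −40.53.
At (1614, 1106): z = −1674.2 + 1020.2 − 40.53 = -694.5 m.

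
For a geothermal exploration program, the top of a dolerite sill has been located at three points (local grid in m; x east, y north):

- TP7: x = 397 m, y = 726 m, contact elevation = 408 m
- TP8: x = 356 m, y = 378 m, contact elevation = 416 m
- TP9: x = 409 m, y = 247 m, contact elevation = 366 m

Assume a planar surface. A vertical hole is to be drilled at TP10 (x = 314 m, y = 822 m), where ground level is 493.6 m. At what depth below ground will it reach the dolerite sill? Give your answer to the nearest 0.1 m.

14.8 m

Two edge vectors: TP7→TP8 = (-41, -348, 8), TP7→TP9 = (12, -479, -42).
Normal n = (TP7→TP8) × (TP7→TP9) = (18448, -1626, 23815).
So ∂z/∂x = −n_x/n_z = −0.77464 and ∂z/∂y = −n_y/n_z = 0.06828.
Intercept c from TP7: 408 + 307.53 − 49.57 = 665.96.
At (314, 822): z_contact = −243.24 + 56.12 + 665.96 = 478.85 m.
Depth below ground = 493.6 − 478.85 = 14.8 m.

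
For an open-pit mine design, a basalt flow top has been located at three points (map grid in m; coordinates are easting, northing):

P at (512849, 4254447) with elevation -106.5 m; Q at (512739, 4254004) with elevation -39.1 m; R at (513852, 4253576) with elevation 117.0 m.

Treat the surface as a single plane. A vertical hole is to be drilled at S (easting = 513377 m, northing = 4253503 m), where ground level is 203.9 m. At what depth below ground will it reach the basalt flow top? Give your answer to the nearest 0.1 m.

109.9 m

Two edge vectors: P→Q = (-110, -443, 67.4), P→R = (1003, -871, 223.5).
Normal n = (P→Q) × (P→R) = (-40305.1, 92187.2, 540139).
So ∂z/∂easting = −n_x/n_z = 0.074619866 and ∂z/∂northing = −n_y/n_z = −0.170673105.
Intercept c from P: -106.5 − 38268.72 + 726119.68 = 687744.45.
At (513377, 4253503): z_contact = 38308.12 − 725958.56 + 687744.45 = 94.01 m.
Depth below ground = 203.9 − 94.01 = 109.9 m.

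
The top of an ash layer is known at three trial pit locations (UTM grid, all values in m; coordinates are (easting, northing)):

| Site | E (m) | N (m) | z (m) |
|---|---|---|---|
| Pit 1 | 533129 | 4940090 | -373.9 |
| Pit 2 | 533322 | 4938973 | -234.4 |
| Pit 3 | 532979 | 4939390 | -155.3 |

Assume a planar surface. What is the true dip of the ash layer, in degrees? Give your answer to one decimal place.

Two edge vectors: Pit 1→Pit 2 = (193, -1117, 139.5), Pit 1→Pit 3 = (-150, -700, 218.6).
Normal n = (Pit 1→Pit 2) × (Pit 1→Pit 3) = (-146526.2, -63114.8, -302650).
So ∂z/∂E = −n_x/n_z = −0.48414 and ∂z/∂N = −n_y/n_z = −0.20854.
Gradient magnitude |∇z| = √(a² + b²) = √(0.23440 + 0.04349) = 0.52715.
True dip = arctan(0.52715) = 27.8°, dipping toward ENE (azimuth ≈ 067°).

27.8°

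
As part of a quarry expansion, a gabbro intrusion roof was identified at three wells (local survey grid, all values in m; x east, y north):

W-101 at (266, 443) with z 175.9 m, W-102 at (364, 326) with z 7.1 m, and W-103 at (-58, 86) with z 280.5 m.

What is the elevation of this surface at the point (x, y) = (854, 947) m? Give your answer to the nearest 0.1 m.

Let the plane be z = a·x + b·y + c.
W-102−W-101: 98a − 117b = −168.8;  W-103−W-101: −324a − 357b = 104.6.
Solving gives a = −0.99459, b = 0.60966.
Then c = 175.9 − a·266 − b·443 = 170.38.
At (854, 947): z = −849.4 + 577.3 + 170.38 = -101.7 m.

-101.7 m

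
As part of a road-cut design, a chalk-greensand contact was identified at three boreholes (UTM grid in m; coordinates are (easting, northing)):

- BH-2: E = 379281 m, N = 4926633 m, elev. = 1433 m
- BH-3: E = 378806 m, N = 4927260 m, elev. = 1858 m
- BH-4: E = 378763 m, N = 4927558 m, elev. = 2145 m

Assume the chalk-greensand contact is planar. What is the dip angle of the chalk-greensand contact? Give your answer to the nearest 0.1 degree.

48.5°

Two edge vectors: BH-2→BH-3 = (-475, 627, 425), BH-2→BH-4 = (-518, 925, 712).
Normal n = (BH-2→BH-3) × (BH-2→BH-4) = (53299, 118050, -114589).
So ∂z/∂E = −n_x/n_z = 0.46513 and ∂z/∂N = −n_y/n_z = 1.03020.
Gradient magnitude |∇z| = √(a² + b²) = √(0.21635 + 1.06132) = 1.13034.
True dip = arctan(1.13034) = 48.5°, dipping toward SSW (azimuth ≈ 204°).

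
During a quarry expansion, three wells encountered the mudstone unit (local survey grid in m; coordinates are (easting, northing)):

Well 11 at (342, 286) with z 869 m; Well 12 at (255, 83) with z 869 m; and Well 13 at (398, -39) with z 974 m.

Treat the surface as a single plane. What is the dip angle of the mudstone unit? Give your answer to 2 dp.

Let the plane be z = a·E + b·N + c.
Well 12−Well 11: −87a − 203b = 0;  Well 13−Well 11: 56a − 325b = 105.
Solving gives a = 0.53767, b = −0.23043.
Gradient magnitude |∇z| = √(a² + b²) = √(0.28909 + 0.05310) = 0.58497.
True dip = arctan(0.58497) = 30.33°, dipping toward WNW (azimuth ≈ 293°).

30.33°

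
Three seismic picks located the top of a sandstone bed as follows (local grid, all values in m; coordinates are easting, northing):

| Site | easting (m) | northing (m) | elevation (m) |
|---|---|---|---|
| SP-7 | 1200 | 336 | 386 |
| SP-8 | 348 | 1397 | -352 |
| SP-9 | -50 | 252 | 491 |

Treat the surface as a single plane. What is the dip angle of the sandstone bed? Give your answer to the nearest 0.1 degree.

Let the plane be z = a·easting + b·northing + c.
SP-8−SP-7: −852a + 1061b = −738;  SP-9−SP-7: −1250a − 84b = 105.
Solving gives a = −0.03535, b = −0.72396.
Gradient magnitude |∇z| = √(a² + b²) = √(0.00125 + 0.52411) = 0.72482.
True dip = arctan(0.72482) = 35.9°, dipping toward N (azimuth ≈ 003°).

35.9°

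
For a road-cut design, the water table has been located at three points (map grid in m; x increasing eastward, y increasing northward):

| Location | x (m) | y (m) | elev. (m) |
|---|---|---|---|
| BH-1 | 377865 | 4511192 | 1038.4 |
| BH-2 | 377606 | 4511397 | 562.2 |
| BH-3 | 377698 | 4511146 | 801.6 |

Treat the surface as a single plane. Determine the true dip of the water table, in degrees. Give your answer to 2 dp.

Let the plane be z = a·x + b·y + c.
BH-2−BH-1: −259a + 205b = −476.2;  BH-3−BH-1: −167a − 46b = −236.8.
Solving gives a = 1.52656, b = −0.39425.
Gradient magnitude |∇z| = √(a² + b²) = √(2.33038 + 0.15543) = 1.57665.
True dip = arctan(1.57665) = 57.61°, dipping toward WNW (azimuth ≈ 284°).

57.61°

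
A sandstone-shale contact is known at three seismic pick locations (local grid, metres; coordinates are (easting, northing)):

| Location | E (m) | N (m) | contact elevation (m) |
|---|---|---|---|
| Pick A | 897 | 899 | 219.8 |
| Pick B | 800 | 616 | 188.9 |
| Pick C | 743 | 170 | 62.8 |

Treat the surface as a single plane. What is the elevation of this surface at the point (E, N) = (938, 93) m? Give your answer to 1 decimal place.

-124.4 m

Let the plane be z = a·E + b·N + c.
Pick B−Pick A: −97a − 283b = −30.9;  Pick C−Pick A: −154a − 729b = −157.
Solving gives a = −0.80738, b = 0.38592.
Then c = 219.8 − a·897 − b·899 = 597.07.
At (938, 93): z = −757.3 + 35.9 + 597.07 = -124.4 m.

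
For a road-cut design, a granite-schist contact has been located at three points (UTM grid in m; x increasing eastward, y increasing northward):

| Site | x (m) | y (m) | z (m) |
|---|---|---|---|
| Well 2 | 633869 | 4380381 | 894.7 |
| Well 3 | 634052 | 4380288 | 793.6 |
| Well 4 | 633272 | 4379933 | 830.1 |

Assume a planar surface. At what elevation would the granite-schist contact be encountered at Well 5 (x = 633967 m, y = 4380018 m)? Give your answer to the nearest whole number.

676 m

Let the plane be z = a·x + b·y + c.
Well 3−Well 2: 183a − 93b = −101.1;  Well 4−Well 2: −597a − 448b = −64.6.
Solving gives a = −0.28569870, b = 0.52491546.
Then c = 894.7 − a·633869 − b·4380381 = −2117339.45.
At (633967, 4380018): z = −181123.5 + 2299139.2 − 2117339.45 = 676.2 m.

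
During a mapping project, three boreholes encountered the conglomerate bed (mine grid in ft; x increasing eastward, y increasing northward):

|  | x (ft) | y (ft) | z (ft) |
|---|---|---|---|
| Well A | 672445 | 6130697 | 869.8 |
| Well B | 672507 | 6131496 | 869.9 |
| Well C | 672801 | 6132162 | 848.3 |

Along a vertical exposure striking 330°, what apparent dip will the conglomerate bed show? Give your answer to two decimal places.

Let the plane be z = a·x + b·y + c.
Well B−Well A: 62a + 799b = 0.1;  Well C−Well A: 356a + 1465b = −21.5.
Solving gives a = −0.08948, b = 0.00707.
Unit vector along 330° is (sin 330°, cos 330°) = (-0.5000, 0.8660).
Slope in that direction = a·(-0.5000) + b·(0.8660) = 0.05086.
Apparent dip = arctan|0.05086| = 2.91° (true dip is 5.1°, so apparent ≤ true as expected).

2.91°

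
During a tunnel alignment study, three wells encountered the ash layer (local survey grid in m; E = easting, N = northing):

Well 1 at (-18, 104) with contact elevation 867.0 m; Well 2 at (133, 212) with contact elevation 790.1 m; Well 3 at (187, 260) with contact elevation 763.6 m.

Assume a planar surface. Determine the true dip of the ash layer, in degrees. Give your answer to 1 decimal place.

Let the plane be z = a·E + b·N + c.
Well 2−Well 1: 151a + 108b = −76.9;  Well 3−Well 1: 205a + 156b = −103.4.
Solving gives a = −0.58559, b = 0.10671.
Gradient magnitude |∇z| = √(a² + b²) = √(0.34292 + 0.01139) = 0.59524.
True dip = arctan(0.59524) = 30.8°, dipping toward E (azimuth ≈ 100°).

30.8°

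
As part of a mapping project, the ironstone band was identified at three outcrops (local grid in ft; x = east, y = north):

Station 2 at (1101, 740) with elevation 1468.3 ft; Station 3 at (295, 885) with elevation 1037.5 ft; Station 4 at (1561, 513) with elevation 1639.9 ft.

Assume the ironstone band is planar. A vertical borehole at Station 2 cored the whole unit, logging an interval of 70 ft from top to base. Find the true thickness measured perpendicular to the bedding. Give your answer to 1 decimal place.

54.4 ft

Two edge vectors: Station 2→Station 3 = (-806, 145, -430.8), Station 2→Station 4 = (460, -227, 171.6).
Normal n = (Station 2→Station 3) × (Station 2→Station 4) = (-72909.6, -59858.4, 116262).
So ∂z/∂x = −n_x/n_z = 0.62711 and ∂z/∂y = −n_y/n_z = 0.51486.
|∇z| = √(a²+b²) = 0.81139, so dip δ = arctan(0.81139) = 39.06°.
True thickness = vertical thickness × cos δ = 70 × cos 39.06° = 54.4 ft.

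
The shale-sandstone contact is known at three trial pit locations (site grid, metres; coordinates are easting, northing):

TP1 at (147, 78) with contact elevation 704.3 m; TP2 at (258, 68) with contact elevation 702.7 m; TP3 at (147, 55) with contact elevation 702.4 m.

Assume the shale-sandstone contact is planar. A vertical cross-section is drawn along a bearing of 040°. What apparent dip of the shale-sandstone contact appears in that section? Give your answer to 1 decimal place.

Two edge vectors: TP1→TP2 = (111, -10, -1.6), TP1→TP3 = (0, -23, -1.9).
Normal n = (TP1→TP2) × (TP1→TP3) = (-17.8, 210.9, -2553).
So ∂z/∂easting = −n_x/n_z = −0.00697 and ∂z/∂northing = −n_y/n_z = 0.08261.
Unit vector along 040° is (sin 40°, cos 40°) = (0.6428, 0.7660).
Slope in that direction = a·(0.6428) + b·(0.7660) = 0.05880.
Apparent dip = arctan|0.05880| = 3.4° (true dip is 4.7°, so apparent ≤ true as expected).

3.4°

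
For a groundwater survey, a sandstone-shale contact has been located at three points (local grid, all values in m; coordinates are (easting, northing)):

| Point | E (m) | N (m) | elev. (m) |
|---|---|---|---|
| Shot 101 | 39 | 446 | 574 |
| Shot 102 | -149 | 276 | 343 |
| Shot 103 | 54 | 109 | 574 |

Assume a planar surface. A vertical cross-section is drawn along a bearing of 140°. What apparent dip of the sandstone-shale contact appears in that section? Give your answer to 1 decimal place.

35.7°

Two edge vectors: Shot 101→Shot 102 = (-188, -170, -231), Shot 101→Shot 103 = (15, -337, 0).
Normal n = (Shot 101→Shot 102) × (Shot 101→Shot 103) = (-77847, -3465, 65906).
So ∂z/∂E = −n_x/n_z = 1.18118 and ∂z/∂N = −n_y/n_z = 0.05257.
Unit vector along 140° is (sin 140°, cos 140°) = (0.6428, -0.7660).
Slope in that direction = a·(0.6428) + b·(-0.7660) = 0.71897.
Apparent dip = arctan|0.71897| = 35.7° (true dip is 49.8°, so apparent ≤ true as expected).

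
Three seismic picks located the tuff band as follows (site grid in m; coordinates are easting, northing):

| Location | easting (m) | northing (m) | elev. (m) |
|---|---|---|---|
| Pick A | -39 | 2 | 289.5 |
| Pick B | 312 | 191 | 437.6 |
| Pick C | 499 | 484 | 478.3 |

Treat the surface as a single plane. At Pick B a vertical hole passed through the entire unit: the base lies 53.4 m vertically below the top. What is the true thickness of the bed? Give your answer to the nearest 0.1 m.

46.5 m

Two edge vectors: Pick A→Pick B = (351, 189, 148.1), Pick A→Pick C = (538, 482, 188.8).
Normal n = (Pick A→Pick B) × (Pick A→Pick C) = (-35701, 13409, 67500).
So ∂z/∂easting = −n_x/n_z = 0.52890 and ∂z/∂northing = −n_y/n_z = −0.19865.
|∇z| = √(a²+b²) = 0.56498, so dip δ = arctan(0.56498) = 29.47°.
True thickness = vertical thickness × cos δ = 53.4 × cos 29.47° = 46.5 m.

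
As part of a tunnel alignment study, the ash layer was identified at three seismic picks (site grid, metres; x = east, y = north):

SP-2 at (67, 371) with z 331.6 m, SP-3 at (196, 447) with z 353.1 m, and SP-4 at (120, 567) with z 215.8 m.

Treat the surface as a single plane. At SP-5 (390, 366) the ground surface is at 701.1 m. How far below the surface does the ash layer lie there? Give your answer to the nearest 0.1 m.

167.9 m

Let the plane be z = a·x + b·y + c.
SP-3−SP-2: 129a + 76b = 21.5;  SP-4−SP-2: 53a + 196b = −115.8.
Solving gives a = 0.61229, b = −0.75638.
Then c = 331.6 − a·67 − b·371 = 571.20.
At (390, 366): z_contact = 238.79 − 276.84 + 571.20 = 533.15 m.
Depth below ground = 701.1 − 533.15 = 167.9 m.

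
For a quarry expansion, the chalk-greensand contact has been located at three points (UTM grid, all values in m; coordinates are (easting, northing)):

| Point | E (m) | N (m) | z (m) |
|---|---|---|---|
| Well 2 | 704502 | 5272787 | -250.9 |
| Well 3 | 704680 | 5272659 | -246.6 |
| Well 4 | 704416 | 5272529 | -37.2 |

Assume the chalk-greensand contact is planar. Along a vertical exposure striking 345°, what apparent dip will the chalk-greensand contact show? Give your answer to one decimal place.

28.0°

Let the plane be z = a·E + b·N + c.
Well 3−Well 2: 178a − 128b = 4.3;  Well 4−Well 2: −86a − 258b = 213.7.
Solving gives a = −0.46097, b = −0.67464.
Unit vector along 345° is (sin 345°, cos 345°) = (-0.2588, 0.9659).
Slope in that direction = a·(-0.2588) + b·(0.9659) = −0.53234.
Apparent dip = arctan|0.53234| = 28.0° (true dip is 39.3°, so apparent ≤ true as expected).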